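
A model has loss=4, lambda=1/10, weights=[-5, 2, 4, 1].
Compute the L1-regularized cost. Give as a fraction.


L1 norm = sum(|w|) = 12. J = 4 + 1/10 * 12 = 26/5.

26/5


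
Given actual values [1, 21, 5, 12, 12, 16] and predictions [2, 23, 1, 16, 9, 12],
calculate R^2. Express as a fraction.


Mean(y) = 67/6. SS_res = 62. SS_tot = 1577/6. R^2 = 1 - 62/(1577/6) = 1205/1577.

1205/1577


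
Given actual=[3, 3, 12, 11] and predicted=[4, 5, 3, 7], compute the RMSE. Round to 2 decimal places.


MSE = 25.5000. RMSE = sqrt(25.5000) = 5.05.

5.05


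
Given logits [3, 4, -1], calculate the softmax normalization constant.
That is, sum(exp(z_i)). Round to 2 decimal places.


Denom = e^3=20.0855 + e^4=54.5982 + e^-1=0.3679. Sum = 75.0516, which rounds to 75.05.

75.05


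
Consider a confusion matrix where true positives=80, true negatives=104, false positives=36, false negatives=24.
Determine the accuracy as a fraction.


Accuracy = (TP + TN) / (TP + TN + FP + FN) = (80 + 104) / 244 = 46/61.

46/61


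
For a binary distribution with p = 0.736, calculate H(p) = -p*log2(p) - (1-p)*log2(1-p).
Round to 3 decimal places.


H = -0.736*log2(0.736) - 0.264*log2(0.264) = 0.833.

0.833


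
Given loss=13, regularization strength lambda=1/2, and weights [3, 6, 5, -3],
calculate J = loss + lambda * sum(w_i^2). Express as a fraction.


L2 sq norm = sum(w^2) = 79. J = 13 + 1/2 * 79 = 105/2.

105/2


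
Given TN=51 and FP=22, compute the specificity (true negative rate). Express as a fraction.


Specificity = TN / (TN + FP) = 51 / 73 = 51/73.

51/73


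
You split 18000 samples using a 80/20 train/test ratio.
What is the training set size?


Test set = 18000 * 20% = 3600. Training set = 18000 - 3600 = 14400.

14400


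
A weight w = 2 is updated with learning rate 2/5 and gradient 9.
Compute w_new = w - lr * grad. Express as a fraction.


w_new = 2 - 2/5 * 9 = 2 - 18/5 = -8/5.

-8/5


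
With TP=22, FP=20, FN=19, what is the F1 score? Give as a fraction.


Precision = 22/42 = 11/21. Recall = 22/41 = 22/41. F1 = 2*P*R/(P+R) = 44/83.

44/83


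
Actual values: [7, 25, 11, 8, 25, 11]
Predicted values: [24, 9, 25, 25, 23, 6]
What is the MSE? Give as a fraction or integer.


MSE = (1/6) * ((7-24)^2=289 + (25-9)^2=256 + (11-25)^2=196 + (8-25)^2=289 + (25-23)^2=4 + (11-6)^2=25). Sum = 1059. MSE = 353/2.

353/2


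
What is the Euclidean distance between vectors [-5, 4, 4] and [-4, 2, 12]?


d = sqrt(sum of squared differences). (-5--4)^2=1, (4-2)^2=4, (4-12)^2=64. Sum = 69.

sqrt(69)


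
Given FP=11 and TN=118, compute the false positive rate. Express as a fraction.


FPR = FP / (FP + TN) = 11 / 129 = 11/129.

11/129


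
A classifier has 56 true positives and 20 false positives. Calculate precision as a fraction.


Precision = TP / (TP + FP) = 56 / 76 = 14/19.

14/19


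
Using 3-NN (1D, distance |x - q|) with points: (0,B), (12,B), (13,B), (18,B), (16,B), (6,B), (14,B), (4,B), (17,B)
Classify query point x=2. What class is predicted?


Distances: |0-2|=2, |12-2|=10, |13-2|=11, |18-2|=16, |16-2|=14, |6-2|=4, |14-2|=12, |4-2|=2, |17-2|=15. 3 nearest: (0,B), (4,B), (6,B). Counts: {'B': 3}. Majority class: B.

B


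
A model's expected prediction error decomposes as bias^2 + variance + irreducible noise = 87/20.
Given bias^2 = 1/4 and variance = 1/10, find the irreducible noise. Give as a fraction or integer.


Total error = bias^2 + variance + irreducible noise. So irreducible noise = 87/20 - 1/4 - 1/10 = 4.

4


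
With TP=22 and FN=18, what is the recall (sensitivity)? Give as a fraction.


Recall = TP / (TP + FN) = 22 / 40 = 11/20.

11/20


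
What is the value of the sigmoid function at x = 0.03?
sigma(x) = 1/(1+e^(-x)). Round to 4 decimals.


sigma(0.03) = 1/(1+e^(-0.03)) = 1/(1+0.970446) = 1/1.970446 = 0.5075.

0.5075


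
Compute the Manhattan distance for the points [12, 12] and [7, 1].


d = sum of absolute differences: |12-7|=5 + |12-1|=11 = 16.

16


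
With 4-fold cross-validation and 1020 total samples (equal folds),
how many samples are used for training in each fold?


Each validation fold has 1020/4 = 255 samples. Training set = 1020 - 255 = 765.

765


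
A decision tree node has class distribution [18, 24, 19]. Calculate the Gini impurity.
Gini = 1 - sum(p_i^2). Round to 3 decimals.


Total = 61. Proportions: 18/61, 24/61, 19/61. sum(p_i^2) = 0.3389. Gini = 1 - 0.3389 = 0.6611, which rounds to 0.661.

0.661


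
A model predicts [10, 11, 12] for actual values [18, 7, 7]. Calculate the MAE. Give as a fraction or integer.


MAE = (1/3) * (|18-10|=8 + |7-11|=4 + |7-12|=5). Sum = 17. MAE = 17/3.

17/3


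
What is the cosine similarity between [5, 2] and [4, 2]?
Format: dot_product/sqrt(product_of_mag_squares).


dot = 24. |a|^2 = 29, |b|^2 = 20. cos = 24/sqrt(580).

24/sqrt(580)


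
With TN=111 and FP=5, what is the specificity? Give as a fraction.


Specificity = TN / (TN + FP) = 111 / 116 = 111/116.

111/116


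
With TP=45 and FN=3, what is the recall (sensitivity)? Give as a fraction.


Recall = TP / (TP + FN) = 45 / 48 = 15/16.

15/16


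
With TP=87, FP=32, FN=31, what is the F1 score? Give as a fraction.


Precision = 87/119 = 87/119. Recall = 87/118 = 87/118. F1 = 2*P*R/(P+R) = 58/79.

58/79


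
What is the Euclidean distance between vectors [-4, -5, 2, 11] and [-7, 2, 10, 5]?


d = sqrt(sum of squared differences). (-4--7)^2=9, (-5-2)^2=49, (2-10)^2=64, (11-5)^2=36. Sum = 158.

sqrt(158)


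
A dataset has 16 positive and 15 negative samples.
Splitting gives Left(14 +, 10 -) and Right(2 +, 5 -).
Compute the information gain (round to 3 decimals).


H(parent) = 0.9992. H(left) = 0.9799, H(right) = 0.8631. Weighted = (24/31)*0.9799 + (7/31)*0.8631 = 0.9535. IG = 0.9992 - 0.9535 = 0.0457, which rounds to 0.046.

0.046


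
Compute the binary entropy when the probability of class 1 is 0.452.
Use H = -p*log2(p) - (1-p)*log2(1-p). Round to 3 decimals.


H = -0.452*log2(0.452) - 0.548*log2(0.548) = 0.993.

0.993


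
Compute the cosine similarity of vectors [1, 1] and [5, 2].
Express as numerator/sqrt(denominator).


dot = 7. |a|^2 = 2, |b|^2 = 29. cos = 7/sqrt(58).

7/sqrt(58)


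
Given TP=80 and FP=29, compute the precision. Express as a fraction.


Precision = TP / (TP + FP) = 80 / 109 = 80/109.

80/109


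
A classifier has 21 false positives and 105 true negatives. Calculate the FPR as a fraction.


FPR = FP / (FP + TN) = 21 / 126 = 1/6.

1/6


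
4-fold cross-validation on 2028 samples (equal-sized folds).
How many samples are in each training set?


Each validation fold has 2028/4 = 507 samples. Training set = 2028 - 507 = 1521.

1521


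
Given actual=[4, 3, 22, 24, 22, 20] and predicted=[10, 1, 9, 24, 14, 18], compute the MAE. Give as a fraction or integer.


MAE = (1/6) * (|4-10|=6 + |3-1|=2 + |22-9|=13 + |24-24|=0 + |22-14|=8 + |20-18|=2). Sum = 31. MAE = 31/6.

31/6


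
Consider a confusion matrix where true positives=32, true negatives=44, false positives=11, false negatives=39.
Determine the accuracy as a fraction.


Accuracy = (TP + TN) / (TP + TN + FP + FN) = (32 + 44) / 126 = 38/63.

38/63


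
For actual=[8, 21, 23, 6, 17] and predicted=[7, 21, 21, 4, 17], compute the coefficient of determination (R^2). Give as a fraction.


Mean(y) = 15. SS_res = 9. SS_tot = 234. R^2 = 1 - 9/(234) = 25/26.

25/26


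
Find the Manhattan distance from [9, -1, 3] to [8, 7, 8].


d = sum of absolute differences: |9-8|=1 + |-1-7|=8 + |3-8|=5 = 14.

14


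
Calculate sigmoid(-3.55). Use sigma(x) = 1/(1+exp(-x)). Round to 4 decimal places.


sigma(-3.55) = 1/(1+e^(3.55)) = 1/(1+34.813317) = 1/35.813317 = 0.0279.

0.0279


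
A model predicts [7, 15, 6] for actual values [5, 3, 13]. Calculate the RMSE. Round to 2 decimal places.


MSE = 65.6667. RMSE = sqrt(65.6667) = 8.10.

8.10


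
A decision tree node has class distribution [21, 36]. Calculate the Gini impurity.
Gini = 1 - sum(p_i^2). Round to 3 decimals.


Total = 57. Proportions: 21/57, 36/57. sum(p_i^2) = 0.5346. Gini = 1 - 0.5346 = 0.4654, which rounds to 0.465.

0.465


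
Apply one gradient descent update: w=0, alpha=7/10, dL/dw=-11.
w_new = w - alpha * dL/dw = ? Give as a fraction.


w_new = 0 - 7/10 * -11 = 0 - -77/10 = 77/10.

77/10


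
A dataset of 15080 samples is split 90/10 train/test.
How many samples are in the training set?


Test set = 15080 * 10% = 1508. Training set = 15080 - 1508 = 13572.

13572


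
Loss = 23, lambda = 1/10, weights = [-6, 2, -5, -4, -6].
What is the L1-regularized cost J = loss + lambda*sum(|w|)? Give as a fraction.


L1 norm = sum(|w|) = 23. J = 23 + 1/10 * 23 = 253/10.

253/10


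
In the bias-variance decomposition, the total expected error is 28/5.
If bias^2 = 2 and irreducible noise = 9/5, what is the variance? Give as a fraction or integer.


Total error = bias^2 + variance + irreducible noise. So variance = 28/5 - 2 - 9/5 = 9/5.

9/5


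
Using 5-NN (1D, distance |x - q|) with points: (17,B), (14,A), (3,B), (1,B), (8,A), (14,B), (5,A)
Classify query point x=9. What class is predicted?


Distances: |17-9|=8, |14-9|=5, |3-9|=6, |1-9|=8, |8-9|=1, |14-9|=5, |5-9|=4. 5 nearest: (8,A), (5,A), (14,A), (14,B), (3,B). Counts: {'A': 3, 'B': 2}. Majority class: A.

A


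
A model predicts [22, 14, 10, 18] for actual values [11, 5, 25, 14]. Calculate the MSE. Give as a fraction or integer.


MSE = (1/4) * ((11-22)^2=121 + (5-14)^2=81 + (25-10)^2=225 + (14-18)^2=16). Sum = 443. MSE = 443/4.

443/4


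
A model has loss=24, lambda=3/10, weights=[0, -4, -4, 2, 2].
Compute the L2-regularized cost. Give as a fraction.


L2 sq norm = sum(w^2) = 40. J = 24 + 3/10 * 40 = 36.

36


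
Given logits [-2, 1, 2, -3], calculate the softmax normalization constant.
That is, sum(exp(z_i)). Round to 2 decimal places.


Denom = e^-2=0.1353 + e^1=2.7183 + e^2=7.3891 + e^-3=0.0498. Sum = 10.2925, which rounds to 10.29.

10.29


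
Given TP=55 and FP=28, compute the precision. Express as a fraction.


Precision = TP / (TP + FP) = 55 / 83 = 55/83.

55/83


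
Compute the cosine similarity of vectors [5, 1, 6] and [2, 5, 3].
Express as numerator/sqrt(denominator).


dot = 33. |a|^2 = 62, |b|^2 = 38. cos = 33/sqrt(2356).

33/sqrt(2356)


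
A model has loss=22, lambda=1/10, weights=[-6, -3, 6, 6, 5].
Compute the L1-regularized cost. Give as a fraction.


L1 norm = sum(|w|) = 26. J = 22 + 1/10 * 26 = 123/5.

123/5


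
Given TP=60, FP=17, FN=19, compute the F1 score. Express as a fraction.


Precision = 60/77 = 60/77. Recall = 60/79 = 60/79. F1 = 2*P*R/(P+R) = 10/13.

10/13


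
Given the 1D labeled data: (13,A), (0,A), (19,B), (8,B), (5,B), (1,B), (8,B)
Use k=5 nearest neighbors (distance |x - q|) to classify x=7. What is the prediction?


Distances: |13-7|=6, |0-7|=7, |19-7|=12, |8-7|=1, |5-7|=2, |1-7|=6, |8-7|=1. 5 nearest: (8,B), (8,B), (5,B), (13,A), (1,B). Counts: {'B': 4, 'A': 1}. Majority class: B.

B


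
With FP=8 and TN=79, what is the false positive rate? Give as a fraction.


FPR = FP / (FP + TN) = 8 / 87 = 8/87.

8/87


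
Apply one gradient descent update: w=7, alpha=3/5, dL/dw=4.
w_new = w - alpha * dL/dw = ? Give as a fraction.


w_new = 7 - 3/5 * 4 = 7 - 12/5 = 23/5.

23/5


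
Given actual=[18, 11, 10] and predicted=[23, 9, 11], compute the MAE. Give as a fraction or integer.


MAE = (1/3) * (|18-23|=5 + |11-9|=2 + |10-11|=1). Sum = 8. MAE = 8/3.

8/3


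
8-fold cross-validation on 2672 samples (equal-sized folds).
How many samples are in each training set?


Each validation fold has 2672/8 = 334 samples. Training set = 2672 - 334 = 2338.

2338


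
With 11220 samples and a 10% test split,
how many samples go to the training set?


Test set = 11220 * 10% = 1122. Training set = 11220 - 1122 = 10098.

10098


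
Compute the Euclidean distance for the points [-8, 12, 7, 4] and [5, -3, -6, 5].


d = sqrt(sum of squared differences). (-8-5)^2=169, (12--3)^2=225, (7--6)^2=169, (4-5)^2=1. Sum = 564.

sqrt(564)


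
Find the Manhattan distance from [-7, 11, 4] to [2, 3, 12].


d = sum of absolute differences: |-7-2|=9 + |11-3|=8 + |4-12|=8 = 25.

25


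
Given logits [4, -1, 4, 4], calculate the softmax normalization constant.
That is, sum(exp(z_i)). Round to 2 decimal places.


Denom = e^4=54.5982 + e^-1=0.3679 + e^4=54.5982 + e^4=54.5982. Sum = 164.1625, which rounds to 164.16.

164.16


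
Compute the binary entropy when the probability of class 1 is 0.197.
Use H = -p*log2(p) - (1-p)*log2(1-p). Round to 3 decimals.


H = -0.197*log2(0.197) - 0.803*log2(0.803) = 0.716.

0.716


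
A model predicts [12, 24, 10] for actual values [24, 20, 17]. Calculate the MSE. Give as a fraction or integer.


MSE = (1/3) * ((24-12)^2=144 + (20-24)^2=16 + (17-10)^2=49). Sum = 209. MSE = 209/3.

209/3


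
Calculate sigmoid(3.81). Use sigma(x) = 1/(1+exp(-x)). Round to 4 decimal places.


sigma(3.81) = 1/(1+e^(-3.81)) = 1/(1+0.022148) = 1/1.022148 = 0.9783.

0.9783


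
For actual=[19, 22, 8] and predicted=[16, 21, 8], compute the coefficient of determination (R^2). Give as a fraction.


Mean(y) = 49/3. SS_res = 10. SS_tot = 326/3. R^2 = 1 - 10/(326/3) = 148/163.

148/163


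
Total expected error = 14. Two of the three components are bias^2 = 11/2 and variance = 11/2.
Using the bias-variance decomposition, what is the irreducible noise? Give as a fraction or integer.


Total error = bias^2 + variance + irreducible noise. So irreducible noise = 14 - 11/2 - 11/2 = 3.

3


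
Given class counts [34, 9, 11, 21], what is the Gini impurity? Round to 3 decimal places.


Total = 75. Proportions: 34/75, 9/75, 11/75, 21/75. sum(p_i^2) = 0.3198. Gini = 1 - 0.3198 = 0.6802, which rounds to 0.680.

0.680


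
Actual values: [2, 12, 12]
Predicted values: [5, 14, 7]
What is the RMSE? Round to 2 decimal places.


MSE = 12.6667. RMSE = sqrt(12.6667) = 3.56.

3.56


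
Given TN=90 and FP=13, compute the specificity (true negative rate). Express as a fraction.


Specificity = TN / (TN + FP) = 90 / 103 = 90/103.

90/103


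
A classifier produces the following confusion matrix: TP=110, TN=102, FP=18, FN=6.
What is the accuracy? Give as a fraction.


Accuracy = (TP + TN) / (TP + TN + FP + FN) = (110 + 102) / 236 = 53/59.

53/59


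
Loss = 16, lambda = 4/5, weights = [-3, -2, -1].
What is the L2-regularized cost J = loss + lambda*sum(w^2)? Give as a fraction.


L2 sq norm = sum(w^2) = 14. J = 16 + 4/5 * 14 = 136/5.

136/5


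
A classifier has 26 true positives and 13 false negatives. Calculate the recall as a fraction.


Recall = TP / (TP + FN) = 26 / 39 = 2/3.

2/3


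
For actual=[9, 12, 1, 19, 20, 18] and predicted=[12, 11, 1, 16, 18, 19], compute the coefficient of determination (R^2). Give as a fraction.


Mean(y) = 79/6. SS_res = 24. SS_tot = 1625/6. R^2 = 1 - 24/(1625/6) = 1481/1625.

1481/1625


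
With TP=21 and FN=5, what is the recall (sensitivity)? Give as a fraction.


Recall = TP / (TP + FN) = 21 / 26 = 21/26.

21/26


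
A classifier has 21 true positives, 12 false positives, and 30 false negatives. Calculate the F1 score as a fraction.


Precision = 21/33 = 7/11. Recall = 21/51 = 7/17. F1 = 2*P*R/(P+R) = 1/2.

1/2


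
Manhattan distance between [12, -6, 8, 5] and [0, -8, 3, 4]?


d = sum of absolute differences: |12-0|=12 + |-6--8|=2 + |8-3|=5 + |5-4|=1 = 20.

20


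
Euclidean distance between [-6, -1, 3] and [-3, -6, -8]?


d = sqrt(sum of squared differences). (-6--3)^2=9, (-1--6)^2=25, (3--8)^2=121. Sum = 155.

sqrt(155)


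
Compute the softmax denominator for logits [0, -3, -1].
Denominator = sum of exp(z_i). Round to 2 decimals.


Denom = e^0=1.0000 + e^-3=0.0498 + e^-1=0.3679. Sum = 1.4177, which rounds to 1.42.

1.42


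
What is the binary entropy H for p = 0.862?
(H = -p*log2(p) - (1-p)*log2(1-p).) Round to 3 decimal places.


H = -0.862*log2(0.862) - 0.138*log2(0.138) = 0.579.

0.579


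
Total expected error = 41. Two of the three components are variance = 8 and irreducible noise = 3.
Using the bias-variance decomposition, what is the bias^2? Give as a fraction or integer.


Total error = bias^2 + variance + irreducible noise. So bias^2 = 41 - 8 - 3 = 30.

30


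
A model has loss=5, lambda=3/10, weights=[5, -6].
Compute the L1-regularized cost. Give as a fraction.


L1 norm = sum(|w|) = 11. J = 5 + 3/10 * 11 = 83/10.

83/10


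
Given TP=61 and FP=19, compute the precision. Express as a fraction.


Precision = TP / (TP + FP) = 61 / 80 = 61/80.

61/80


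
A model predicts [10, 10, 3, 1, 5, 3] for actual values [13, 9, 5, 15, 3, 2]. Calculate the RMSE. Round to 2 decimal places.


MSE = 35.8333. RMSE = sqrt(35.8333) = 5.99.

5.99


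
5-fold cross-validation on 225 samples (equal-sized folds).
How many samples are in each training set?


Each validation fold has 225/5 = 45 samples. Training set = 225 - 45 = 180.

180


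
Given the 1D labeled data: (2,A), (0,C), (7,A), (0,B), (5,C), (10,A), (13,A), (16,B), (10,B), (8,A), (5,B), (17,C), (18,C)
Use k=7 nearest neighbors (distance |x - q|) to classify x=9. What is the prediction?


Distances: |2-9|=7, |0-9|=9, |7-9|=2, |0-9|=9, |5-9|=4, |10-9|=1, |13-9|=4, |16-9|=7, |10-9|=1, |8-9|=1, |5-9|=4, |17-9|=8, |18-9|=9. 7 nearest: (10,A), (8,A), (10,B), (7,A), (13,A), (5,B), (5,C). Counts: {'A': 4, 'B': 2, 'C': 1}. Majority class: A.

A


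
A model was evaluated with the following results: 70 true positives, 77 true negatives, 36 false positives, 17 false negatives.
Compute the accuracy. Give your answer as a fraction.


Accuracy = (TP + TN) / (TP + TN + FP + FN) = (70 + 77) / 200 = 147/200.

147/200


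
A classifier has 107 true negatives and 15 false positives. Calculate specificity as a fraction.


Specificity = TN / (TN + FP) = 107 / 122 = 107/122.

107/122


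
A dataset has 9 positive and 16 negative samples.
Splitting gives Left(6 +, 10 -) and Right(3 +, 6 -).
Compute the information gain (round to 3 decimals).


H(parent) = 0.9427. H(left) = 0.9544, H(right) = 0.9183. Weighted = (16/25)*0.9544 + (9/25)*0.9183 = 0.9414. IG = 0.9427 - 0.9414 = 0.0013, which rounds to 0.001.

0.001


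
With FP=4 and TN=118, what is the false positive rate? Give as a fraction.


FPR = FP / (FP + TN) = 4 / 122 = 2/61.

2/61


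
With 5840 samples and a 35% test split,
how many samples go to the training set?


Test set = 5840 * 35% = 2044. Training set = 5840 - 2044 = 3796.

3796


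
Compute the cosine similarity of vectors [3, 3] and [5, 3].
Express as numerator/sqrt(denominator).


dot = 24. |a|^2 = 18, |b|^2 = 34. cos = 24/sqrt(612).

24/sqrt(612)


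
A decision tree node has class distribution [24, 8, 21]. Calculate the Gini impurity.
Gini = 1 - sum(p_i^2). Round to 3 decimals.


Total = 53. Proportions: 24/53, 8/53, 21/53. sum(p_i^2) = 0.3848. Gini = 1 - 0.3848 = 0.6152, which rounds to 0.615.

0.615


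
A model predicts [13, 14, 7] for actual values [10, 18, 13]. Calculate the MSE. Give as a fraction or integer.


MSE = (1/3) * ((10-13)^2=9 + (18-14)^2=16 + (13-7)^2=36). Sum = 61. MSE = 61/3.

61/3


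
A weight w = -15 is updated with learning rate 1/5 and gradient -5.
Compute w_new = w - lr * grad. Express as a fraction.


w_new = -15 - 1/5 * -5 = -15 - -1 = -14.

-14


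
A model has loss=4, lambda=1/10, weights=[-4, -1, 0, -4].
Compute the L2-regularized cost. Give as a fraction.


L2 sq norm = sum(w^2) = 33. J = 4 + 1/10 * 33 = 73/10.

73/10


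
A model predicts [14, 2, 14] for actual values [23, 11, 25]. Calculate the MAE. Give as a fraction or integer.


MAE = (1/3) * (|23-14|=9 + |11-2|=9 + |25-14|=11). Sum = 29. MAE = 29/3.

29/3


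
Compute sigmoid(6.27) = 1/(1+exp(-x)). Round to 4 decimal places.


sigma(6.27) = 1/(1+e^(-6.27)) = 1/(1+0.001892) = 1/1.001892 = 0.9981.

0.9981


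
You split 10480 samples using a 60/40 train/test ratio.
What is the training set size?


Test set = 10480 * 40% = 4192. Training set = 10480 - 4192 = 6288.

6288


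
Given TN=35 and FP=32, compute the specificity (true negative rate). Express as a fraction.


Specificity = TN / (TN + FP) = 35 / 67 = 35/67.

35/67


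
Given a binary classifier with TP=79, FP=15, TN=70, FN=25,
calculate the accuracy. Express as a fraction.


Accuracy = (TP + TN) / (TP + TN + FP + FN) = (79 + 70) / 189 = 149/189.

149/189


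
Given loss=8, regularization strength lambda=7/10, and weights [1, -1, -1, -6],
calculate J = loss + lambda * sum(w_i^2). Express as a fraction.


L2 sq norm = sum(w^2) = 39. J = 8 + 7/10 * 39 = 353/10.

353/10


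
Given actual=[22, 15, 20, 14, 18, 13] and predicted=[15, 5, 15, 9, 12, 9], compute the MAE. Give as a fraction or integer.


MAE = (1/6) * (|22-15|=7 + |15-5|=10 + |20-15|=5 + |14-9|=5 + |18-12|=6 + |13-9|=4). Sum = 37. MAE = 37/6.

37/6


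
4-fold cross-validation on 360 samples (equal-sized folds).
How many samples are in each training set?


Each validation fold has 360/4 = 90 samples. Training set = 360 - 90 = 270.

270


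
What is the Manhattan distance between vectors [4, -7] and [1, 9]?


d = sum of absolute differences: |4-1|=3 + |-7-9|=16 = 19.

19


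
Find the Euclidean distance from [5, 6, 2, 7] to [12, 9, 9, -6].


d = sqrt(sum of squared differences). (5-12)^2=49, (6-9)^2=9, (2-9)^2=49, (7--6)^2=169. Sum = 276.

sqrt(276)


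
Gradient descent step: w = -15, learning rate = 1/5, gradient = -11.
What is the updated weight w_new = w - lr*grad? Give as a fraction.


w_new = -15 - 1/5 * -11 = -15 - -11/5 = -64/5.

-64/5


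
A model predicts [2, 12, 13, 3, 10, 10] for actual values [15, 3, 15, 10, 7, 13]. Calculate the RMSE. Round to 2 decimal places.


MSE = 53.5000. RMSE = sqrt(53.5000) = 7.31.

7.31


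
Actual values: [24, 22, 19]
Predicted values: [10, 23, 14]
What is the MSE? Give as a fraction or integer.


MSE = (1/3) * ((24-10)^2=196 + (22-23)^2=1 + (19-14)^2=25). Sum = 222. MSE = 74.

74


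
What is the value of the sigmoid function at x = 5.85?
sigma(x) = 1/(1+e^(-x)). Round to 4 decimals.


sigma(5.85) = 1/(1+e^(-5.85)) = 1/(1+0.002880) = 1/1.002880 = 0.9971.

0.9971


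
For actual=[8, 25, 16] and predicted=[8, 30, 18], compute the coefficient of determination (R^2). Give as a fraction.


Mean(y) = 49/3. SS_res = 29. SS_tot = 434/3. R^2 = 1 - 29/(434/3) = 347/434.

347/434


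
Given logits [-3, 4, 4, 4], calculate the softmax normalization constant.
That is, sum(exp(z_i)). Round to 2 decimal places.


Denom = e^-3=0.0498 + e^4=54.5982 + e^4=54.5982 + e^4=54.5982. Sum = 163.8444, which rounds to 163.84.

163.84


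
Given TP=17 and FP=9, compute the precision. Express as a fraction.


Precision = TP / (TP + FP) = 17 / 26 = 17/26.

17/26


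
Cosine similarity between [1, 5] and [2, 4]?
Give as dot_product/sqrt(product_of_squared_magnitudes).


dot = 22. |a|^2 = 26, |b|^2 = 20. cos = 22/sqrt(520).

22/sqrt(520)


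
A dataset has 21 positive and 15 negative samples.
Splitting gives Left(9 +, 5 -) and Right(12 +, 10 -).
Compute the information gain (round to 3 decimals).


H(parent) = 0.9799. H(left) = 0.9403, H(right) = 0.9940. Weighted = (14/36)*0.9403 + (22/36)*0.9940 = 0.9731. IG = 0.9799 - 0.9731 = 0.0068, which rounds to 0.007.

0.007


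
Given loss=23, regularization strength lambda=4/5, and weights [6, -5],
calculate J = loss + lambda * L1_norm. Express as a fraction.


L1 norm = sum(|w|) = 11. J = 23 + 4/5 * 11 = 159/5.

159/5


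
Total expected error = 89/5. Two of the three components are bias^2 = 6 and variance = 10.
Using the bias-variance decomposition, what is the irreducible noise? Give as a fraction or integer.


Total error = bias^2 + variance + irreducible noise. So irreducible noise = 89/5 - 6 - 10 = 9/5.

9/5


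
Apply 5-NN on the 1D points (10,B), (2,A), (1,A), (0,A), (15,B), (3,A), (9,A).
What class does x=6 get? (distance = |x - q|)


Distances: |10-6|=4, |2-6|=4, |1-6|=5, |0-6|=6, |15-6|=9, |3-6|=3, |9-6|=3. 5 nearest: (3,A), (9,A), (2,A), (10,B), (1,A). Counts: {'A': 4, 'B': 1}. Majority class: A.

A


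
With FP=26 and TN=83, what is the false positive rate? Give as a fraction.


FPR = FP / (FP + TN) = 26 / 109 = 26/109.

26/109


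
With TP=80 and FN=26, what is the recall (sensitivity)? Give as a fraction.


Recall = TP / (TP + FN) = 80 / 106 = 40/53.

40/53


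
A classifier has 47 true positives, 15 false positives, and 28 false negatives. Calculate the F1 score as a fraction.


Precision = 47/62 = 47/62. Recall = 47/75 = 47/75. F1 = 2*P*R/(P+R) = 94/137.

94/137


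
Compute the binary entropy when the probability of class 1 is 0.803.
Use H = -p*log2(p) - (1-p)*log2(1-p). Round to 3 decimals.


H = -0.803*log2(0.803) - 0.197*log2(0.197) = 0.716.

0.716


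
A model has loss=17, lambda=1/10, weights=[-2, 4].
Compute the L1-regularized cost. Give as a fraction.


L1 norm = sum(|w|) = 6. J = 17 + 1/10 * 6 = 88/5.

88/5


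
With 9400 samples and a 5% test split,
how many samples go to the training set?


Test set = 9400 * 5% = 470. Training set = 9400 - 470 = 8930.

8930


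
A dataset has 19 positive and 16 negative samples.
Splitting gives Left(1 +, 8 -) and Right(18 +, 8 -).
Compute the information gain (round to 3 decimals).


H(parent) = 0.9947. H(left) = 0.5033, H(right) = 0.8905. Weighted = (9/35)*0.5033 + (26/35)*0.8905 = 0.7909. IG = 0.9947 - 0.7909 = 0.2038, which rounds to 0.204.

0.204


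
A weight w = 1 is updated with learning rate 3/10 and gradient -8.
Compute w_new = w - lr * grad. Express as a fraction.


w_new = 1 - 3/10 * -8 = 1 - -12/5 = 17/5.

17/5


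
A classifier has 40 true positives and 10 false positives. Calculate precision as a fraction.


Precision = TP / (TP + FP) = 40 / 50 = 4/5.

4/5


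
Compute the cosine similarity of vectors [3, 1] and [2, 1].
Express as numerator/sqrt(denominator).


dot = 7. |a|^2 = 10, |b|^2 = 5. cos = 7/sqrt(50).

7/sqrt(50)


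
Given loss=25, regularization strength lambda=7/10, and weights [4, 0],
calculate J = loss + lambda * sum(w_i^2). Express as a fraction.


L2 sq norm = sum(w^2) = 16. J = 25 + 7/10 * 16 = 181/5.

181/5


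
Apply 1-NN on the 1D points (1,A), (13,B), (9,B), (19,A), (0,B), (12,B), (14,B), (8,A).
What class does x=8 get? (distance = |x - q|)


Distances: |1-8|=7, |13-8|=5, |9-8|=1, |19-8|=11, |0-8|=8, |12-8|=4, |14-8|=6, |8-8|=0. 1 nearest: (8,A). Counts: {'A': 1}. Majority class: A.

A


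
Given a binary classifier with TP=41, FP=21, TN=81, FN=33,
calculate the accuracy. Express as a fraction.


Accuracy = (TP + TN) / (TP + TN + FP + FN) = (41 + 81) / 176 = 61/88.

61/88


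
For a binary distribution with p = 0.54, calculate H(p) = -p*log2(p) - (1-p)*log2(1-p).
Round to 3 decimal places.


H = -0.54*log2(0.54) - 0.46*log2(0.46) = 0.995.

0.995


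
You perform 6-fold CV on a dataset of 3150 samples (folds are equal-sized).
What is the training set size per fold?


Each validation fold has 3150/6 = 525 samples. Training set = 3150 - 525 = 2625.

2625


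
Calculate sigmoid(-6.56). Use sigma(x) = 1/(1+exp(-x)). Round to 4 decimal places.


sigma(-6.56) = 1/(1+e^(6.56)) = 1/(1+706.271695) = 1/707.271695 = 0.0014.

0.0014


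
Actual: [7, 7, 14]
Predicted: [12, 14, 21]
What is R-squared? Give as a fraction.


Mean(y) = 28/3. SS_res = 123. SS_tot = 98/3. R^2 = 1 - 123/(98/3) = -271/98.

-271/98


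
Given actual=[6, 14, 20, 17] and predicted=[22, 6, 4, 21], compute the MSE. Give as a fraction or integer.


MSE = (1/4) * ((6-22)^2=256 + (14-6)^2=64 + (20-4)^2=256 + (17-21)^2=16). Sum = 592. MSE = 148.

148


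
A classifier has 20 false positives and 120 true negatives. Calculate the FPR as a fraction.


FPR = FP / (FP + TN) = 20 / 140 = 1/7.

1/7


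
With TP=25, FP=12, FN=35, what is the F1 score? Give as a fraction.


Precision = 25/37 = 25/37. Recall = 25/60 = 5/12. F1 = 2*P*R/(P+R) = 50/97.

50/97


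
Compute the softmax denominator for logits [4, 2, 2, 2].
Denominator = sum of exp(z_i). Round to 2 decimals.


Denom = e^4=54.5982 + e^2=7.3891 + e^2=7.3891 + e^2=7.3891. Sum = 76.7655, which rounds to 76.77.

76.77


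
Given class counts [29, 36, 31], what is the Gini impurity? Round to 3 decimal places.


Total = 96. Proportions: 29/96, 36/96, 31/96. sum(p_i^2) = 0.3362. Gini = 1 - 0.3362 = 0.6638, which rounds to 0.664.

0.664


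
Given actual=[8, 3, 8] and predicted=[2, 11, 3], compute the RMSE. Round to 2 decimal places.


MSE = 41.6667. RMSE = sqrt(41.6667) = 6.45.

6.45


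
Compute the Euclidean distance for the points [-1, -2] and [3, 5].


d = sqrt(sum of squared differences). (-1-3)^2=16, (-2-5)^2=49. Sum = 65.

sqrt(65)


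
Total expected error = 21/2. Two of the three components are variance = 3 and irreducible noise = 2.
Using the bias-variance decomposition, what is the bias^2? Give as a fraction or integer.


Total error = bias^2 + variance + irreducible noise. So bias^2 = 21/2 - 3 - 2 = 11/2.

11/2


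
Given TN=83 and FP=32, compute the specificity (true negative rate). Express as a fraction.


Specificity = TN / (TN + FP) = 83 / 115 = 83/115.

83/115


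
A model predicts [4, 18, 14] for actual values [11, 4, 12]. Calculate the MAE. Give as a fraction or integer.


MAE = (1/3) * (|11-4|=7 + |4-18|=14 + |12-14|=2). Sum = 23. MAE = 23/3.

23/3


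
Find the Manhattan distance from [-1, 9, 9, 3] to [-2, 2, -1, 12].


d = sum of absolute differences: |-1--2|=1 + |9-2|=7 + |9--1|=10 + |3-12|=9 = 27.

27


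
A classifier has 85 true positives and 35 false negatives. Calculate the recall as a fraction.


Recall = TP / (TP + FN) = 85 / 120 = 17/24.

17/24


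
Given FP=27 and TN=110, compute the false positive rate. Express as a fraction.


FPR = FP / (FP + TN) = 27 / 137 = 27/137.

27/137


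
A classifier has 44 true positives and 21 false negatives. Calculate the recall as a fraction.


Recall = TP / (TP + FN) = 44 / 65 = 44/65.

44/65


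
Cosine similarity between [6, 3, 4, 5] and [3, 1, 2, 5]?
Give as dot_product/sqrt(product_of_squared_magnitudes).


dot = 54. |a|^2 = 86, |b|^2 = 39. cos = 54/sqrt(3354).

54/sqrt(3354)


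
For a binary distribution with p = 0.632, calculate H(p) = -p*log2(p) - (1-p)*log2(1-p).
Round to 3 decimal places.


H = -0.632*log2(0.632) - 0.368*log2(0.368) = 0.949.

0.949


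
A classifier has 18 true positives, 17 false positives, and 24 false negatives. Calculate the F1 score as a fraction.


Precision = 18/35 = 18/35. Recall = 18/42 = 3/7. F1 = 2*P*R/(P+R) = 36/77.

36/77


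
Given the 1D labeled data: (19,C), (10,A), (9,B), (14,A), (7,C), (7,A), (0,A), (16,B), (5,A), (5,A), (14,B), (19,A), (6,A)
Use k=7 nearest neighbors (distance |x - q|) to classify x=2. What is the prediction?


Distances: |19-2|=17, |10-2|=8, |9-2|=7, |14-2|=12, |7-2|=5, |7-2|=5, |0-2|=2, |16-2|=14, |5-2|=3, |5-2|=3, |14-2|=12, |19-2|=17, |6-2|=4. 7 nearest: (0,A), (5,A), (5,A), (6,A), (7,A), (7,C), (9,B). Counts: {'A': 5, 'C': 1, 'B': 1}. Majority class: A.

A


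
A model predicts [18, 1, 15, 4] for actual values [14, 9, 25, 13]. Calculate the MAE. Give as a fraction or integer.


MAE = (1/4) * (|14-18|=4 + |9-1|=8 + |25-15|=10 + |13-4|=9). Sum = 31. MAE = 31/4.

31/4


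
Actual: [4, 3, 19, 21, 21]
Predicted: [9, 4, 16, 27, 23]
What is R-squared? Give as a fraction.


Mean(y) = 68/5. SS_res = 75. SS_tot = 1716/5. R^2 = 1 - 75/(1716/5) = 447/572.

447/572


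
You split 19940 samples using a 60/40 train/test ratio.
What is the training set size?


Test set = 19940 * 40% = 7976. Training set = 19940 - 7976 = 11964.

11964


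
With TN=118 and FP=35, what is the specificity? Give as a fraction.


Specificity = TN / (TN + FP) = 118 / 153 = 118/153.

118/153


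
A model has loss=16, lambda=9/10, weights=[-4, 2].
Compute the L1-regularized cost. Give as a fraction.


L1 norm = sum(|w|) = 6. J = 16 + 9/10 * 6 = 107/5.

107/5


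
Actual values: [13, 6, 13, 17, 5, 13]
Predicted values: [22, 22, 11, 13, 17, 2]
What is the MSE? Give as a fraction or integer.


MSE = (1/6) * ((13-22)^2=81 + (6-22)^2=256 + (13-11)^2=4 + (17-13)^2=16 + (5-17)^2=144 + (13-2)^2=121). Sum = 622. MSE = 311/3.

311/3


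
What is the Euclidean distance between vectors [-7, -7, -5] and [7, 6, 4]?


d = sqrt(sum of squared differences). (-7-7)^2=196, (-7-6)^2=169, (-5-4)^2=81. Sum = 446.

sqrt(446)


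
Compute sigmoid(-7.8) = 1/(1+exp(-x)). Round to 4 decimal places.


sigma(-7.8) = 1/(1+e^(7.8)) = 1/(1+2440.601978) = 1/2441.601978 = 0.0004.

0.0004


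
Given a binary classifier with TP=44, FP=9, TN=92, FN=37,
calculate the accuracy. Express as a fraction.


Accuracy = (TP + TN) / (TP + TN + FP + FN) = (44 + 92) / 182 = 68/91.

68/91


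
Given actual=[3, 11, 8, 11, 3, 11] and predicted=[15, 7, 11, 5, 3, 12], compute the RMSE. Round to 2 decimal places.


MSE = 34.3333. RMSE = sqrt(34.3333) = 5.86.

5.86


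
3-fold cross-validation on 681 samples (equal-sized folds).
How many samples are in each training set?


Each validation fold has 681/3 = 227 samples. Training set = 681 - 227 = 454.

454


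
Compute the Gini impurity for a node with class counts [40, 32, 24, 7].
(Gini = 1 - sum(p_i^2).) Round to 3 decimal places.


Total = 103. Proportions: 40/103, 32/103, 24/103, 7/103. sum(p_i^2) = 0.3062. Gini = 1 - 0.3062 = 0.6938, which rounds to 0.694.

0.694


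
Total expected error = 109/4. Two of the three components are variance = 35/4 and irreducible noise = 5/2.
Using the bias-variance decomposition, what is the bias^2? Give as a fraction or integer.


Total error = bias^2 + variance + irreducible noise. So bias^2 = 109/4 - 35/4 - 5/2 = 16.

16


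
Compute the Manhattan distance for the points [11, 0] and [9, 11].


d = sum of absolute differences: |11-9|=2 + |0-11|=11 = 13.

13


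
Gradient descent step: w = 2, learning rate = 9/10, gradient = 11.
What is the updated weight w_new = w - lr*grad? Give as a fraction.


w_new = 2 - 9/10 * 11 = 2 - 99/10 = -79/10.

-79/10


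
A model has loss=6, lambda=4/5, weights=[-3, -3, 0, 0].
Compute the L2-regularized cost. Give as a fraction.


L2 sq norm = sum(w^2) = 18. J = 6 + 4/5 * 18 = 102/5.

102/5


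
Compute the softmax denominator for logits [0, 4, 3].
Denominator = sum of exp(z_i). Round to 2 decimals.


Denom = e^0=1.0000 + e^4=54.5982 + e^3=20.0855. Sum = 75.6837, which rounds to 75.68.

75.68


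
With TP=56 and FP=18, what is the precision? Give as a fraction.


Precision = TP / (TP + FP) = 56 / 74 = 28/37.

28/37


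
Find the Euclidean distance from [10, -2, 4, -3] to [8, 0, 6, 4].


d = sqrt(sum of squared differences). (10-8)^2=4, (-2-0)^2=4, (4-6)^2=4, (-3-4)^2=49. Sum = 61.

sqrt(61)


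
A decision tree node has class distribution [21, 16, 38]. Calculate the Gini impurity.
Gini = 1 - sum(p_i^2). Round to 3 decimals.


Total = 75. Proportions: 21/75, 16/75, 38/75. sum(p_i^2) = 0.3806. Gini = 1 - 0.3806 = 0.6194, which rounds to 0.619.

0.619


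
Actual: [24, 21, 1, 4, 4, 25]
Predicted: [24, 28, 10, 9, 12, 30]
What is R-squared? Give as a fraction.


Mean(y) = 79/6. SS_res = 244. SS_tot = 3809/6. R^2 = 1 - 244/(3809/6) = 2345/3809.

2345/3809


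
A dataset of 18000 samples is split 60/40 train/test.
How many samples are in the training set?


Test set = 18000 * 40% = 7200. Training set = 18000 - 7200 = 10800.

10800


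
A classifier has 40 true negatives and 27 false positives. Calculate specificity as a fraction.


Specificity = TN / (TN + FP) = 40 / 67 = 40/67.

40/67


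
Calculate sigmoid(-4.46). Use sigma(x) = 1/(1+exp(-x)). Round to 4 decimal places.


sigma(-4.46) = 1/(1+e^(4.46)) = 1/(1+86.487509) = 1/87.487509 = 0.0114.

0.0114


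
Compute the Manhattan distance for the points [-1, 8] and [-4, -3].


d = sum of absolute differences: |-1--4|=3 + |8--3|=11 = 14.

14


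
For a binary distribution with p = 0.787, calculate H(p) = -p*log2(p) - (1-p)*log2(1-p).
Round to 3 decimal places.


H = -0.787*log2(0.787) - 0.213*log2(0.213) = 0.747.

0.747


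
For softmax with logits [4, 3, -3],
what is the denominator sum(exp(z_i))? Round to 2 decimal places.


Denom = e^4=54.5982 + e^3=20.0855 + e^-3=0.0498. Sum = 74.7335, which rounds to 74.73.

74.73


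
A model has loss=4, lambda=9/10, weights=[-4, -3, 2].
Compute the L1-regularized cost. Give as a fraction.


L1 norm = sum(|w|) = 9. J = 4 + 9/10 * 9 = 121/10.

121/10


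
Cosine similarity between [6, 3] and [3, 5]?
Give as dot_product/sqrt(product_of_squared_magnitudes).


dot = 33. |a|^2 = 45, |b|^2 = 34. cos = 33/sqrt(1530).

33/sqrt(1530)


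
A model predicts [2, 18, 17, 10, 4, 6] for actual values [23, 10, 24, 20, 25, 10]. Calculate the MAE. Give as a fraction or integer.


MAE = (1/6) * (|23-2|=21 + |10-18|=8 + |24-17|=7 + |20-10|=10 + |25-4|=21 + |10-6|=4). Sum = 71. MAE = 71/6.

71/6


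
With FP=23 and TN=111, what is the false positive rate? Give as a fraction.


FPR = FP / (FP + TN) = 23 / 134 = 23/134.

23/134


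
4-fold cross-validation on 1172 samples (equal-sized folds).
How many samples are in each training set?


Each validation fold has 1172/4 = 293 samples. Training set = 1172 - 293 = 879.

879


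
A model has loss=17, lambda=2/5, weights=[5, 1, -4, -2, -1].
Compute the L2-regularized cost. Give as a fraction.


L2 sq norm = sum(w^2) = 47. J = 17 + 2/5 * 47 = 179/5.

179/5


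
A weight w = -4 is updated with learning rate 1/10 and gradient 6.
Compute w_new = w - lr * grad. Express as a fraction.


w_new = -4 - 1/10 * 6 = -4 - 3/5 = -23/5.

-23/5


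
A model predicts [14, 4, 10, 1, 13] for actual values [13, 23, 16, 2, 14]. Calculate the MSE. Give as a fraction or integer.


MSE = (1/5) * ((13-14)^2=1 + (23-4)^2=361 + (16-10)^2=36 + (2-1)^2=1 + (14-13)^2=1). Sum = 400. MSE = 80.

80


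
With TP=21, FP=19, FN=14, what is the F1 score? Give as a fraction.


Precision = 21/40 = 21/40. Recall = 21/35 = 3/5. F1 = 2*P*R/(P+R) = 14/25.

14/25


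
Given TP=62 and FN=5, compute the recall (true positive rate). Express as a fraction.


Recall = TP / (TP + FN) = 62 / 67 = 62/67.

62/67


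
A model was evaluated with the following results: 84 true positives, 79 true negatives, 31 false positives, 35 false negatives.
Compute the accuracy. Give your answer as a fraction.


Accuracy = (TP + TN) / (TP + TN + FP + FN) = (84 + 79) / 229 = 163/229.

163/229


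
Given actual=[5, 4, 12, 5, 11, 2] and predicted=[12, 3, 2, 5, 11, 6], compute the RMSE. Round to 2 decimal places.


MSE = 27.6667. RMSE = sqrt(27.6667) = 5.26.

5.26


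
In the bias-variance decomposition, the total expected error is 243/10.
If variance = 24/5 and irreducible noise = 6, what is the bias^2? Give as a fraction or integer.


Total error = bias^2 + variance + irreducible noise. So bias^2 = 243/10 - 24/5 - 6 = 27/2.

27/2


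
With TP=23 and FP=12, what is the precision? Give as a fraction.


Precision = TP / (TP + FP) = 23 / 35 = 23/35.

23/35


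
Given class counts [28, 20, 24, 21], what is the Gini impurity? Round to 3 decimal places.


Total = 93. Proportions: 28/93, 20/93, 24/93, 21/93. sum(p_i^2) = 0.2545. Gini = 1 - 0.2545 = 0.7455, which rounds to 0.746.

0.746
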